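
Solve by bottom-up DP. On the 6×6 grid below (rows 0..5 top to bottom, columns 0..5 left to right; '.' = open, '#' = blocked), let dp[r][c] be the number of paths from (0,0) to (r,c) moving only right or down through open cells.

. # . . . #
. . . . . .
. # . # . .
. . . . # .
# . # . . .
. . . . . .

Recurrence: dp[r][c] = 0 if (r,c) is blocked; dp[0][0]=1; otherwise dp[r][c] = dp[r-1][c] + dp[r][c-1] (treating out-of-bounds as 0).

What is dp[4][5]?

r\c   0   1   2   3   4   5
  0   1   0   0   0   0   0
  1   1   1   1   1   1   1
  2   1   0   1   0   1   2
  3   1   1   2   2   0   2
  4   0   1   0   2   2   4
  5   0   1   1   3   5   9

4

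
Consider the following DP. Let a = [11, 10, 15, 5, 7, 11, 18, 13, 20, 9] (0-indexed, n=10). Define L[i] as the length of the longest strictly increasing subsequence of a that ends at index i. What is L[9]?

   i    0    1    2    3    4    5    6    7    8    9
a[i]   11   10   15    5    7   11   18   13   20    9
L[i]    1    1    2    1    2    3    4    4    5    3

3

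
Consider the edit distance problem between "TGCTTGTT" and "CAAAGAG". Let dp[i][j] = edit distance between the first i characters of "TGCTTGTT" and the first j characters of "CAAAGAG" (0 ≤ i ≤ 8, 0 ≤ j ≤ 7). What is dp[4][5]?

   ''  C  A  A  A  G  A  G
''  0  1  2  3  4  5  6  7
 T  1  1  2  3  4  5  6  7
 G  2  2  2  3  4  4  5  6
 C  3  2  3  3  4  5  5  6
 T  4  3  3  4  4  5  6  6
 T  5  4  4  4  5  5  6  7
 G  6  5  5  5  5  5  6  6
 T  7  6  6  6  6  6  6  7
 T  8  7  7  7  7  7  7  7

5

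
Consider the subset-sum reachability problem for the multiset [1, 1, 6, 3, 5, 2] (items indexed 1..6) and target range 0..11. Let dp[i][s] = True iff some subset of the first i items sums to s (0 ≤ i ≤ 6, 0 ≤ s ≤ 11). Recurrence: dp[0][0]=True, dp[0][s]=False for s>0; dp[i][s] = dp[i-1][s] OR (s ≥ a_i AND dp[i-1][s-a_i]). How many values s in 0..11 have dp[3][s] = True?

6

i\s   0   1   2   3   4   5   6   7   8   9  10  11
  0   T   F   F   F   F   F   F   F   F   F   F   F
  1   T   T   F   F   F   F   F   F   F   F   F   F
  2   T   T   T   F   F   F   F   F   F   F   F   F
  3   T   T   T   F   F   F   T   T   T   F   F   F
  4   T   T   T   T   T   T   T   T   T   T   T   T
  5   T   T   T   T   T   T   T   T   T   T   T   T
  6   T   T   T   T   T   T   T   T   T   T   T   T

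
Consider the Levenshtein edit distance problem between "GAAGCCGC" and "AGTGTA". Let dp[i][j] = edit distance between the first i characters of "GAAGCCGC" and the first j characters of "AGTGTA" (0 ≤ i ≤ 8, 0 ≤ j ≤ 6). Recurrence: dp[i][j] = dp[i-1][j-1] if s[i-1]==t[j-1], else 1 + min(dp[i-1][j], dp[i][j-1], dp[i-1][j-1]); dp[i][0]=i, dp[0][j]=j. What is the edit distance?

   ''  A  G  T  G  T  A
''  0  1  2  3  4  5  6
 G  1  1  1  2  3  4  5
 A  2  1  2  2  3  4  4
 A  3  2  2  3  3  4  4
 G  4  3  2  3  3  4  5
 C  5  4  3  3  4  4  5
 C  6  5  4  4  4  5  5
 G  7  6  5  5  4  5  6
 C  8  7  6  6  5  5  6

6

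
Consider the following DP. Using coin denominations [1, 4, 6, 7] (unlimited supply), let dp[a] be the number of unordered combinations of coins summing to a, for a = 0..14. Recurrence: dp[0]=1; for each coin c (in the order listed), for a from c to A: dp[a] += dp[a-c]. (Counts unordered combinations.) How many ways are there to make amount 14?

12

after  coin     0     1     2     3     4     5     6     7     8     9    10    11    12    13    14
          1     1     1     1     1     1     1     1     1     1     1     1     1     1     1     1
          4     1     1     1     1     2     2     2     2     3     3     3     3     4     4     4
          6     1     1     1     1     2     2     3     3     4     4     5     5     7     7     8
          7     1     1     1     1     2     2     3     4     5     5     6     7     9    10    12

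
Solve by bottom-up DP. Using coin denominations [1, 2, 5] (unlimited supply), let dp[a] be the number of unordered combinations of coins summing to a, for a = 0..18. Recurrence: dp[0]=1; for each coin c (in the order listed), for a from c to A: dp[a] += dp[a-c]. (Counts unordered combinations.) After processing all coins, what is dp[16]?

after  coin     0     1     2     3     4     5     6     7     8     9    10    11    12    13    14    15    16    17    18
          1     1     1     1     1     1     1     1     1     1     1     1     1     1     1     1     1     1     1     1
          2     1     1     2     2     3     3     4     4     5     5     6     6     7     7     8     8     9     9    10
          5     1     1     2     2     3     4     5     6     7     8    10    11    13    14    16    18    20    22    24

20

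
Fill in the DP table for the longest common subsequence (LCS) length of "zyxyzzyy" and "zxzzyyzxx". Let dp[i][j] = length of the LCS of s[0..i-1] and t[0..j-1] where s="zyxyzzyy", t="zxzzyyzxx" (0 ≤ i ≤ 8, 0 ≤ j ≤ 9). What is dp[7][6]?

5

   ''  z  x  z  z  y  y  z  x  x
''  0  0  0  0  0  0  0  0  0  0
 z  0  1  1  1  1  1  1  1  1  1
 y  0  1  1  1  1  2  2  2  2  2
 x  0  1  2  2  2  2  2  2  3  3
 y  0  1  2  2  2  3  3  3  3  3
 z  0  1  2  3  3  3  3  4  4  4
 z  0  1  2  3  4  4  4  4  4  4
 y  0  1  2  3  4  5  5  5  5  5
 y  0  1  2  3  4  5  6  6  6  6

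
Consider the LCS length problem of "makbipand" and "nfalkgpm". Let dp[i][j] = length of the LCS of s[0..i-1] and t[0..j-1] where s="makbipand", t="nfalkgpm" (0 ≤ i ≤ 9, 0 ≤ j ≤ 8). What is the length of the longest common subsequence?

3

   ''  n  f  a  l  k  g  p  m
''  0  0  0  0  0  0  0  0  0
 m  0  0  0  0  0  0  0  0  1
 a  0  0  0  1  1  1  1  1  1
 k  0  0  0  1  1  2  2  2  2
 b  0  0  0  1  1  2  2  2  2
 i  0  0  0  1  1  2  2  2  2
 p  0  0  0  1  1  2  2  3  3
 a  0  0  0  1  1  2  2  3  3
 n  0  1  1  1  1  2  2  3  3
 d  0  1  1  1  1  2  2  3  3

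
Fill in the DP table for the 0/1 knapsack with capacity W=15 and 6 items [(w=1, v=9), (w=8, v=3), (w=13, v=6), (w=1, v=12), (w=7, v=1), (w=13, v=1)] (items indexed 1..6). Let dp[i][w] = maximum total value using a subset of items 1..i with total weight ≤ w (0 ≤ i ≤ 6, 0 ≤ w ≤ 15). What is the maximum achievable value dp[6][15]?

i\w   0   1   2   3   4   5   6   7   8   9  10  11  12  13  14  15
  0   0   0   0   0   0   0   0   0   0   0   0   0   0   0   0   0
  1   0   9   9   9   9   9   9   9   9   9   9   9   9   9   9   9
  2   0   9   9   9   9   9   9   9   9  12  12  12  12  12  12  12
  3   0   9   9   9   9   9   9   9   9  12  12  12  12  12  15  15
  4   0  12  21  21  21  21  21  21  21  21  24  24  24  24  24  27
  5   0  12  21  21  21  21  21  21  21  22  24  24  24  24  24  27
  6   0  12  21  21  21  21  21  21  21  22  24  24  24  24  24  27

27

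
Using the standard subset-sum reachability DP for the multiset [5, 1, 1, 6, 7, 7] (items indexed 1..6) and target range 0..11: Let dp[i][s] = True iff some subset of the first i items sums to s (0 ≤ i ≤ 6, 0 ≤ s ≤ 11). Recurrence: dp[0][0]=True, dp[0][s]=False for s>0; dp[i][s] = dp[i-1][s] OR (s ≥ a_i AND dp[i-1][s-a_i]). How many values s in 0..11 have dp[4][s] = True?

i\s   0   1   2   3   4   5   6   7   8   9  10  11
  0   T   F   F   F   F   F   F   F   F   F   F   F
  1   T   F   F   F   F   T   F   F   F   F   F   F
  2   T   T   F   F   F   T   T   F   F   F   F   F
  3   T   T   T   F   F   T   T   T   F   F   F   F
  4   T   T   T   F   F   T   T   T   T   F   F   T
  5   T   T   T   F   F   T   T   T   T   T   F   T
  6   T   T   T   F   F   T   T   T   T   T   F   T

8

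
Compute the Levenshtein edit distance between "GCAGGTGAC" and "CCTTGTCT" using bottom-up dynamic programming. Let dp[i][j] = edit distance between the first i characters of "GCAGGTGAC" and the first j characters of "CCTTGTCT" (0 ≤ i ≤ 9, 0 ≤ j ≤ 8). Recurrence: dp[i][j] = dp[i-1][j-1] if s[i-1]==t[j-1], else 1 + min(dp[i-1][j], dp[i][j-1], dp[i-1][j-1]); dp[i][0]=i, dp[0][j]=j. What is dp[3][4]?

3

   ''  C  C  T  T  G  T  C  T
''  0  1  2  3  4  5  6  7  8
 G  1  1  2  3  4  4  5  6  7
 C  2  1  1  2  3  4  5  5  6
 A  3  2  2  2  3  4  5  6  6
 G  4  3  3  3  3  3  4  5  6
 G  5  4  4  4  4  3  4  5  6
 T  6  5  5  4  4  4  3  4  5
 G  7  6  6  5  5  4  4  4  5
 A  8  7  7  6  6  5  5  5  5
 C  9  8  7  7  7  6  6  5  6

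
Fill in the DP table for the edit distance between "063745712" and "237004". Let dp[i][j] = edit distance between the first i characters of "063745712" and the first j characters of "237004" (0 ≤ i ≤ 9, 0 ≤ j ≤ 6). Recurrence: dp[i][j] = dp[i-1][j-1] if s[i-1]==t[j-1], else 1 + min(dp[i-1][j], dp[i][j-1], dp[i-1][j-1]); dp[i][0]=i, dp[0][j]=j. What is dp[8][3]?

   ''  2  3  7  0  0  4
''  0  1  2  3  4  5  6
 0  1  1  2  3  3  4  5
 6  2  2  2  3  4  4  5
 3  3  3  2  3  4  5  5
 7  4  4  3  2  3  4  5
 4  5  5  4  3  3  4  4
 5  6  6  5  4  4  4  5
 7  7  7  6  5  5  5  5
 1  8  8  7  6  6  6  6
 2  9  8  8  7  7  7  7

6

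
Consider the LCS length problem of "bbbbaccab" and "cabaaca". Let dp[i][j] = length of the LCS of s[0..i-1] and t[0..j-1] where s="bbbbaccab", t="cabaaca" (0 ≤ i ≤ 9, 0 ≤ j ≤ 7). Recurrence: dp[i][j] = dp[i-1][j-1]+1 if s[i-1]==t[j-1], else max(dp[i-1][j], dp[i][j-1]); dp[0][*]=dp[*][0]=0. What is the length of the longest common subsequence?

4

   ''  c  a  b  a  a  c  a
''  0  0  0  0  0  0  0  0
 b  0  0  0  1  1  1  1  1
 b  0  0  0  1  1  1  1  1
 b  0  0  0  1  1  1  1  1
 b  0  0  0  1  1  1  1  1
 a  0  0  1  1  2  2  2  2
 c  0  1  1  1  2  2  3  3
 c  0  1  1  1  2  2  3  3
 a  0  1  2  2  2  3  3  4
 b  0  1  2  3  3  3  3  4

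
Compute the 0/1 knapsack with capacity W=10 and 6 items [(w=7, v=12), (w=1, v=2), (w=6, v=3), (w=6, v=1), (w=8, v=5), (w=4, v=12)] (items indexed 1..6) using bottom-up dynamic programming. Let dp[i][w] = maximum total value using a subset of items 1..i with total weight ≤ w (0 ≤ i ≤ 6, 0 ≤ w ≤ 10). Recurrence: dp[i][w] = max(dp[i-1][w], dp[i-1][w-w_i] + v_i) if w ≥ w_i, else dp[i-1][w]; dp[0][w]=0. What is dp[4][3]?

2

i\w   0   1   2   3   4   5   6   7   8   9  10
  0   0   0   0   0   0   0   0   0   0   0   0
  1   0   0   0   0   0   0   0  12  12  12  12
  2   0   2   2   2   2   2   2  12  14  14  14
  3   0   2   2   2   2   2   3  12  14  14  14
  4   0   2   2   2   2   2   3  12  14  14  14
  5   0   2   2   2   2   2   3  12  14  14  14
  6   0   2   2   2  12  14  14  14  14  14  15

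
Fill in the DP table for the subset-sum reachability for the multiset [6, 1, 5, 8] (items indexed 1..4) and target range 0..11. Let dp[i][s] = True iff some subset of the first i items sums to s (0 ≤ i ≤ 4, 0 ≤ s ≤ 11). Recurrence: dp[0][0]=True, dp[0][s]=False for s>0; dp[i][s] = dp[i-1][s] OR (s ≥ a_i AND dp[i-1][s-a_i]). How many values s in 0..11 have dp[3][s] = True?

6

i\s   0   1   2   3   4   5   6   7   8   9  10  11
  0   T   F   F   F   F   F   F   F   F   F   F   F
  1   T   F   F   F   F   F   T   F   F   F   F   F
  2   T   T   F   F   F   F   T   T   F   F   F   F
  3   T   T   F   F   F   T   T   T   F   F   F   T
  4   T   T   F   F   F   T   T   T   T   T   F   T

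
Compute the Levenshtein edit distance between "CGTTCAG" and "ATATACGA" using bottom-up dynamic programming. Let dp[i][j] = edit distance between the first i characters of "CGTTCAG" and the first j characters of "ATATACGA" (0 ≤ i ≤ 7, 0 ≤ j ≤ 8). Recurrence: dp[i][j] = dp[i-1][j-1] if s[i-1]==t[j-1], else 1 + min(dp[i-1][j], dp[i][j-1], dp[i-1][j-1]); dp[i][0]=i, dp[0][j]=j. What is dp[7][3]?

5

   ''  A  T  A  T  A  C  G  A
''  0  1  2  3  4  5  6  7  8
 C  1  1  2  3  4  5  5  6  7
 G  2  2  2  3  4  5  6  5  6
 T  3  3  2  3  3  4  5  6  6
 T  4  4  3  3  3  4  5  6  7
 C  5  5  4  4  4  4  4  5  6
 A  6  5  5  4  5  4  5  5  5
 G  7  6  6  5  5  5  5  5  6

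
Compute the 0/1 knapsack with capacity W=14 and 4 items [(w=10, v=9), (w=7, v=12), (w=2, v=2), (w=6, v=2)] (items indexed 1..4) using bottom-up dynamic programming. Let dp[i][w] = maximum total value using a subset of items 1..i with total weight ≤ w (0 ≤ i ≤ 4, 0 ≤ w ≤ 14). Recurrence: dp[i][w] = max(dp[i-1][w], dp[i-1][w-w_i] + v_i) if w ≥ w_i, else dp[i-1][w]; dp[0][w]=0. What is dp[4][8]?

i\w   0   1   2   3   4   5   6   7   8   9  10  11  12  13  14
  0   0   0   0   0   0   0   0   0   0   0   0   0   0   0   0
  1   0   0   0   0   0   0   0   0   0   0   9   9   9   9   9
  2   0   0   0   0   0   0   0  12  12  12  12  12  12  12  12
  3   0   0   2   2   2   2   2  12  12  14  14  14  14  14  14
  4   0   0   2   2   2   2   2  12  12  14  14  14  14  14  14

12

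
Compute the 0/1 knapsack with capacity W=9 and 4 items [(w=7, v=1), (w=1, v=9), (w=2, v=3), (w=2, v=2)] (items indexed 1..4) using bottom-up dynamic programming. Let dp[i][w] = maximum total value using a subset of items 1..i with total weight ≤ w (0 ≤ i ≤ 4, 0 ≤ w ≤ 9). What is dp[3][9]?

i\w   0   1   2   3   4   5   6   7   8   9
  0   0   0   0   0   0   0   0   0   0   0
  1   0   0   0   0   0   0   0   1   1   1
  2   0   9   9   9   9   9   9   9  10  10
  3   0   9   9  12  12  12  12  12  12  12
  4   0   9   9  12  12  14  14  14  14  14

12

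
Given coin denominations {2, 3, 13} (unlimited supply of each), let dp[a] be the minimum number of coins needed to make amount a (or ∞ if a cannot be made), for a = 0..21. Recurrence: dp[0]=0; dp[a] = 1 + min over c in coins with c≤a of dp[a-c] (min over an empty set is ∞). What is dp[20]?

 a  0  1  2  3  4  5  6  7  8  9 10 11 12 13 14 15 16 17 18 19 20 21
dp  0  -  1  1  2  2  2  3  3  3  4  4  4  1  5  2  2  3  3  3  4  4
(- denotes ∞ / unreachable)

4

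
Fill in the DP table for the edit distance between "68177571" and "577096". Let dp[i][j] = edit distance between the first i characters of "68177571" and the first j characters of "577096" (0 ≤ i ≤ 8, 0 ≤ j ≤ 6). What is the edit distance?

6

   ''  5  7  7  0  9  6
''  0  1  2  3  4  5  6
 6  1  1  2  3  4  5  5
 8  2  2  2  3  4  5  6
 1  3  3  3  3  4  5  6
 7  4  4  3  3  4  5  6
 7  5  5  4  3  4  5  6
 5  6  5  5  4  4  5  6
 7  7  6  5  5  5  5  6
 1  8  7  6  6  6  6  6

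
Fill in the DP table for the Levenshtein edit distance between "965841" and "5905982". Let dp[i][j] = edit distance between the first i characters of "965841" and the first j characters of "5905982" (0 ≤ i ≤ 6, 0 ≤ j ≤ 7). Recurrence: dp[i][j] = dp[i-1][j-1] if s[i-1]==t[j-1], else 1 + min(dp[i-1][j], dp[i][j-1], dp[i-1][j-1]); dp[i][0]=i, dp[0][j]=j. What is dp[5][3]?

   ''  5  9  0  5  9  8  2
''  0  1  2  3  4  5  6  7
 9  1  1  1  2  3  4  5  6
 6  2  2  2  2  3  4  5  6
 5  3  2  3  3  2  3  4  5
 8  4  3  3  4  3  3  3  4
 4  5  4  4  4  4  4  4  4
 1  6  5  5  5  5  5  5  5

4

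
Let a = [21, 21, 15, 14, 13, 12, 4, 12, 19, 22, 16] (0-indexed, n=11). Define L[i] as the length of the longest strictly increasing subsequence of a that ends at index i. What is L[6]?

   i    0    1    2    3    4    5    6    7    8    9   10
a[i]   21   21   15   14   13   12    4   12   19   22   16
L[i]    1    1    1    1    1    1    1    2    3    4    3

1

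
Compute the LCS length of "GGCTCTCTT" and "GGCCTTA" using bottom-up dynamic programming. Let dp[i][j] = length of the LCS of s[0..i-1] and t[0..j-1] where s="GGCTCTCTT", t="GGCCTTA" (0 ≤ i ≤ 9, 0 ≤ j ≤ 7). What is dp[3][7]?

   ''  G  G  C  C  T  T  A
''  0  0  0  0  0  0  0  0
 G  0  1  1  1  1  1  1  1
 G  0  1  2  2  2  2  2  2
 C  0  1  2  3  3  3  3  3
 T  0  1  2  3  3  4  4  4
 C  0  1  2  3  4  4  4  4
 T  0  1  2  3  4  5  5  5
 C  0  1  2  3  4  5  5  5
 T  0  1  2  3  4  5  6  6
 T  0  1  2  3  4  5  6  6

3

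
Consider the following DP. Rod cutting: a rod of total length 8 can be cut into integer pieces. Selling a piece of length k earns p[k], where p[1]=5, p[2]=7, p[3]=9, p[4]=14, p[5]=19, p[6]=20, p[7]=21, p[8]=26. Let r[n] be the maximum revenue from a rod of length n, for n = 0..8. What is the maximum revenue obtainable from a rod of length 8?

   n    0    1    2    3    4    5    6    7    8
r[n]    0    5   10   15   20   25   30   35   40

40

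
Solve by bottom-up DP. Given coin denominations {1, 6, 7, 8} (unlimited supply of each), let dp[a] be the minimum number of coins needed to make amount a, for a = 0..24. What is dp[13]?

 a  0  1  2  3  4  5  6  7  8  9 10 11 12 13 14 15 16 17 18 19 20 21 22 23 24
dp  0  1  2  3  4  5  1  1  1  2  3  4  2  2  2  2  2  3  3  3  3  3  3  3  3

2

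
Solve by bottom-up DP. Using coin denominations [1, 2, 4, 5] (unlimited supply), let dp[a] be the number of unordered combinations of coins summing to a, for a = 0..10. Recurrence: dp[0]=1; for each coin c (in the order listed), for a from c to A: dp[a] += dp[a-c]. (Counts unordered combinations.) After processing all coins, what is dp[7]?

after  coin     0     1     2     3     4     5     6     7     8     9    10
          1     1     1     1     1     1     1     1     1     1     1     1
          2     1     1     2     2     3     3     4     4     5     5     6
          4     1     1     2     2     4     4     6     6     9     9    12
          5     1     1     2     2     4     5     7     8    11    13    17

8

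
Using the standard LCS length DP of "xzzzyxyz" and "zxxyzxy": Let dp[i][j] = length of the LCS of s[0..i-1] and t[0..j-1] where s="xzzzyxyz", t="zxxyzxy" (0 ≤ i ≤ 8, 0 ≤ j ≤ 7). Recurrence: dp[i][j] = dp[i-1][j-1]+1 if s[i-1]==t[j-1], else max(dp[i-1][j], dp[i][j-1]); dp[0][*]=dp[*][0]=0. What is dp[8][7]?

4

   ''  z  x  x  y  z  x  y
''  0  0  0  0  0  0  0  0
 x  0  0  1  1  1  1  1  1
 z  0  1  1  1  1  2  2  2
 z  0  1  1  1  1  2  2  2
 z  0  1  1  1  1  2  2  2
 y  0  1  1  1  2  2  2  3
 x  0  1  2  2  2  2  3  3
 y  0  1  2  2  3  3  3  4
 z  0  1  2  2  3  4  4  4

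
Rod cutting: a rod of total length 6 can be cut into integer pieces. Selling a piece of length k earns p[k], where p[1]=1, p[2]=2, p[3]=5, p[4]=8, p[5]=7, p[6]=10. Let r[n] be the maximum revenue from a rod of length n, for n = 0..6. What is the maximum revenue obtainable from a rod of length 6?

10

   n    0    1    2    3    4    5    6
r[n]    0    1    2    5    8    9   10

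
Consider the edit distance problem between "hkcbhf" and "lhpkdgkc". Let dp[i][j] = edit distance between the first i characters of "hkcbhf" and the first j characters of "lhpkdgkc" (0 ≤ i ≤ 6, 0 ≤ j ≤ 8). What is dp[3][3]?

3

   ''  l  h  p  k  d  g  k  c
''  0  1  2  3  4  5  6  7  8
 h  1  1  1  2  3  4  5  6  7
 k  2  2  2  2  2  3  4  5  6
 c  3  3  3  3  3  3  4  5  5
 b  4  4  4  4  4  4  4  5  6
 h  5  5  4  5  5  5  5  5  6
 f  6  6  5  5  6  6  6  6  6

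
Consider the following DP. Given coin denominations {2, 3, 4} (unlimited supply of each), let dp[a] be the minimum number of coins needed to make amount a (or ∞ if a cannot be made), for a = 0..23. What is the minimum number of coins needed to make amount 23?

 a  0  1  2  3  4  5  6  7  8  9 10 11 12 13 14 15 16 17 18 19 20 21 22 23
dp  0  -  1  1  1  2  2  2  2  3  3  3  3  4  4  4  4  5  5  5  5  6  6  6
(- denotes ∞ / unreachable)

6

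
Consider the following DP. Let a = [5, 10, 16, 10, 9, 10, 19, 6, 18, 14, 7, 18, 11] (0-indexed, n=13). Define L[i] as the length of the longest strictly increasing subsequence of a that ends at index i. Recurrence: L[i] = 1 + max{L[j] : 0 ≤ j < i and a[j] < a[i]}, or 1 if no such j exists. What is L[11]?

   i    0    1    2    3    4    5    6    7    8    9   10   11   12
a[i]    5   10   16   10    9   10   19    6   18   14    7   18   11
L[i]    1    2    3    2    2    3    4    2    4    4    3    5    4

5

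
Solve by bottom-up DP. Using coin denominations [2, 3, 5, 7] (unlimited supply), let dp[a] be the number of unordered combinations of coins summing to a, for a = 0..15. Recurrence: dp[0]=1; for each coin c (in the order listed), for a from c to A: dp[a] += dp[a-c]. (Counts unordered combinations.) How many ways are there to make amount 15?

after  coin     0     1     2     3     4     5     6     7     8     9    10    11    12    13    14    15
          2     1     0     1     0     1     0     1     0     1     0     1     0     1     0     1     0
          3     1     0     1     1     1     1     2     1     2     2     2     2     3     2     3     3
          5     1     0     1     1     1     2     2     2     3     3     4     4     5     5     6     7
          7     1     0     1     1     1     2     2     3     3     4     5     5     7     7     9    10

10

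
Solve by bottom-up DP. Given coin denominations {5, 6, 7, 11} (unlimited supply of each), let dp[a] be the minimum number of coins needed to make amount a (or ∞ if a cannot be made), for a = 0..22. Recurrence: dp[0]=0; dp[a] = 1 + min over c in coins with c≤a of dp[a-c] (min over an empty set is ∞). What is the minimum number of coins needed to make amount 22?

2

 a  0  1  2  3  4  5  6  7  8  9 10 11 12 13 14 15 16 17 18 19 20 21 22
dp  0  -  -  -  -  1  1  1  -  -  2  1  2  2  2  3  2  2  2  3  3  3  2
(- denotes ∞ / unreachable)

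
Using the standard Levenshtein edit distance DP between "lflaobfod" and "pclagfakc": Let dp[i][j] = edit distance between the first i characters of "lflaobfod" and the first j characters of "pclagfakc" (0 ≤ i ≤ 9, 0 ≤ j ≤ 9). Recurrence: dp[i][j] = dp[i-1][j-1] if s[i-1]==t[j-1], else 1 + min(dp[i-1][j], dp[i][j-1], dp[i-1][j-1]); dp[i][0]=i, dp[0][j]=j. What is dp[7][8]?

6

   ''  p  c  l  a  g  f  a  k  c
''  0  1  2  3  4  5  6  7  8  9
 l  1  1  2  2  3  4  5  6  7  8
 f  2  2  2  3  3  4  4  5  6  7
 l  3  3  3  2  3  4  5  5  6  7
 a  4  4  4  3  2  3  4  5  6  7
 o  5  5  5  4  3  3  4  5  6  7
 b  6  6  6  5  4  4  4  5  6  7
 f  7  7  7  6  5  5  4  5  6  7
 o  8  8  8  7  6  6  5  5  6  7
 d  9  9  9  8  7  7  6  6  6  7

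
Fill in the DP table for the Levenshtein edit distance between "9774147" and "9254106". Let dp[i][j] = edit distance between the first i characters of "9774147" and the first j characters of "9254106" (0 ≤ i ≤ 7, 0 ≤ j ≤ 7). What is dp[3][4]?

3

   ''  9  2  5  4  1  0  6
''  0  1  2  3  4  5  6  7
 9  1  0  1  2  3  4  5  6
 7  2  1  1  2  3  4  5  6
 7  3  2  2  2  3  4  5  6
 4  4  3  3  3  2  3  4  5
 1  5  4  4  4  3  2  3  4
 4  6  5  5  5  4  3  3  4
 7  7  6  6  6  5  4  4  4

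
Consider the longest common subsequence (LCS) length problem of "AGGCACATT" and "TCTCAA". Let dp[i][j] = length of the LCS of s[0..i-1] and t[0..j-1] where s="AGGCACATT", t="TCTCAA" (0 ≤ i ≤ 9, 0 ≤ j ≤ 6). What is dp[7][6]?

   ''  T  C  T  C  A  A
''  0  0  0  0  0  0  0
 A  0  0  0  0  0  1  1
 G  0  0  0  0  0  1  1
 G  0  0  0  0  0  1  1
 C  0  0  1  1  1  1  1
 A  0  0  1  1  1  2  2
 C  0  0  1  1  2  2  2
 A  0  0  1  1  2  3  3
 T  0  1  1  2  2  3  3
 T  0  1  1  2  2  3  3

3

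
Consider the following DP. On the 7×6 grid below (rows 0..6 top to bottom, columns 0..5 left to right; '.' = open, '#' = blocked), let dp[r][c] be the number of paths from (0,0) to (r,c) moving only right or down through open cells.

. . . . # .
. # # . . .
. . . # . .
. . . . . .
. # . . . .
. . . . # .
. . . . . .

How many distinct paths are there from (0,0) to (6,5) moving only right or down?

32

r\c   0   1   2   3   4   5
  0   1   1   1   1   0   0
  1   1   0   0   1   1   1
  2   1   1   1   0   1   2
  3   1   2   3   3   4   6
  4   1   0   3   6  10  16
  5   1   1   4  10   0  16
  6   1   2   6  16  16  32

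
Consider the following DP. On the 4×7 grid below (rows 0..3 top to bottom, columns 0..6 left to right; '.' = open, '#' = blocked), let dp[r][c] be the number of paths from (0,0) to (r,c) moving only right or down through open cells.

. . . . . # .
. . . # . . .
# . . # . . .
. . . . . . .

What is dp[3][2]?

7

r\c   0   1   2   3   4   5   6
  0   1   1   1   1   1   0   0
  1   1   2   3   0   1   1   1
  2   0   2   5   0   1   2   3
  3   0   2   7   7   8  10  13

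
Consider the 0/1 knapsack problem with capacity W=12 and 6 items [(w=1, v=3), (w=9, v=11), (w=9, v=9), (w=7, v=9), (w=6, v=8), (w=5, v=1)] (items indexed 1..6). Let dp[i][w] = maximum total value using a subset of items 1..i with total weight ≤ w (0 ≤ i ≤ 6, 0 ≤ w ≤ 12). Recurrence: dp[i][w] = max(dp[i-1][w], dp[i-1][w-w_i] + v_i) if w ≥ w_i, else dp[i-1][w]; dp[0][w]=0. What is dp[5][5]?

i\w   0   1   2   3   4   5   6   7   8   9  10  11  12
  0   0   0   0   0   0   0   0   0   0   0   0   0   0
  1   0   3   3   3   3   3   3   3   3   3   3   3   3
  2   0   3   3   3   3   3   3   3   3  11  14  14  14
  3   0   3   3   3   3   3   3   3   3  11  14  14  14
  4   0   3   3   3   3   3   3   9  12  12  14  14  14
  5   0   3   3   3   3   3   8  11  12  12  14  14  14
  6   0   3   3   3   3   3   8  11  12  12  14  14  14

3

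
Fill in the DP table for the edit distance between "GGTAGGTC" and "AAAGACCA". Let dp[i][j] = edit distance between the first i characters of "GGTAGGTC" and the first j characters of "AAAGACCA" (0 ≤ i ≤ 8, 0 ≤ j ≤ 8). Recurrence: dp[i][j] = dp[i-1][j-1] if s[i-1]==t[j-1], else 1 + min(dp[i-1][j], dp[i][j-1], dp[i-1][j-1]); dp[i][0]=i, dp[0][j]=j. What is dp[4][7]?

6

   ''  A  A  A  G  A  C  C  A
''  0  1  2  3  4  5  6  7  8
 G  1  1  2  3  3  4  5  6  7
 G  2  2  2  3  3  4  5  6  7
 T  3  3  3  3  4  4  5  6  7
 A  4  3  3  3  4  4  5  6  6
 G  5  4  4  4  3  4  5  6  7
 G  6  5  5  5  4  4  5  6  7
 T  7  6  6  6  5  5  5  6  7
 C  8  7  7  7  6  6  5  5  6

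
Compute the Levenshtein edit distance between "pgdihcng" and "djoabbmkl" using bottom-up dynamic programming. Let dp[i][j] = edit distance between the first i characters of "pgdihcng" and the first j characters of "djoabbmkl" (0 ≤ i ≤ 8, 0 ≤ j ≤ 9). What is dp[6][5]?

6

   ''  d  j  o  a  b  b  m  k  l
''  0  1  2  3  4  5  6  7  8  9
 p  1  1  2  3  4  5  6  7  8  9
 g  2  2  2  3  4  5  6  7  8  9
 d  3  2  3  3  4  5  6  7  8  9
 i  4  3  3  4  4  5  6  7  8  9
 h  5  4  4  4  5  5  6  7  8  9
 c  6  5  5  5  5  6  6  7  8  9
 n  7  6  6  6  6  6  7  7  8  9
 g  8  7  7  7  7  7  7  8  8  9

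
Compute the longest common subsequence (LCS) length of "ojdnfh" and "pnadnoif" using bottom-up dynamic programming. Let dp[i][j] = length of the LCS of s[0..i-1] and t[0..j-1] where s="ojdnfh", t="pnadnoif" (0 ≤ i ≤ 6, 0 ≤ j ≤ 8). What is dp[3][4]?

   ''  p  n  a  d  n  o  i  f
''  0  0  0  0  0  0  0  0  0
 o  0  0  0  0  0  0  1  1  1
 j  0  0  0  0  0  0  1  1  1
 d  0  0  0  0  1  1  1  1  1
 n  0  0  1  1  1  2  2  2  2
 f  0  0  1  1  1  2  2  2  3
 h  0  0  1  1  1  2  2  2  3

1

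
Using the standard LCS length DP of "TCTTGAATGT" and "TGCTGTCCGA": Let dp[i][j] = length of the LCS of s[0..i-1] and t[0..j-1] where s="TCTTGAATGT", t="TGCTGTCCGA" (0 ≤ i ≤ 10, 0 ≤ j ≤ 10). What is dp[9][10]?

6

   ''  T  G  C  T  G  T  C  C  G  A
''  0  0  0  0  0  0  0  0  0  0  0
 T  0  1  1  1  1  1  1  1  1  1  1
 C  0  1  1  2  2  2  2  2  2  2  2
 T  0  1  1  2  3  3  3  3  3  3  3
 T  0  1  1  2  3  3  4  4  4  4  4
 G  0  1  2  2  3  4  4  4  4  5  5
 A  0  1  2  2  3  4  4  4  4  5  6
 A  0  1  2  2  3  4  4  4  4  5  6
 T  0  1  2  2  3  4  5  5  5  5  6
 G  0  1  2  2  3  4  5  5  5  6  6
 T  0  1  2  2  3  4  5  5  5  6  6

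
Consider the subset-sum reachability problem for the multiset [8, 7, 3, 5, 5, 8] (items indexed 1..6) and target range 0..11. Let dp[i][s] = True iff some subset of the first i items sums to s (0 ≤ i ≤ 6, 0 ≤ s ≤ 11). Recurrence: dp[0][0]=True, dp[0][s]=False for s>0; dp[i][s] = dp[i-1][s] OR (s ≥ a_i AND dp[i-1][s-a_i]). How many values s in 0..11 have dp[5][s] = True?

7

i\s   0   1   2   3   4   5   6   7   8   9  10  11
  0   T   F   F   F   F   F   F   F   F   F   F   F
  1   T   F   F   F   F   F   F   F   T   F   F   F
  2   T   F   F   F   F   F   F   T   T   F   F   F
  3   T   F   F   T   F   F   F   T   T   F   T   T
  4   T   F   F   T   F   T   F   T   T   F   T   T
  5   T   F   F   T   F   T   F   T   T   F   T   T
  6   T   F   F   T   F   T   F   T   T   F   T   T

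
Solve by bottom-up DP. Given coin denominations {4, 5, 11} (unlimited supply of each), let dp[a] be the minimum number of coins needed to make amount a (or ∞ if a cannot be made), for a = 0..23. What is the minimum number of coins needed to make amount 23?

4

 a  0  1  2  3  4  5  6  7  8  9 10 11 12 13 14 15 16 17 18 19 20 21 22 23
dp  0  -  -  -  1  1  -  -  2  2  2  1  3  3  3  2  2  4  4  3  3  3  2  4
(- denotes ∞ / unreachable)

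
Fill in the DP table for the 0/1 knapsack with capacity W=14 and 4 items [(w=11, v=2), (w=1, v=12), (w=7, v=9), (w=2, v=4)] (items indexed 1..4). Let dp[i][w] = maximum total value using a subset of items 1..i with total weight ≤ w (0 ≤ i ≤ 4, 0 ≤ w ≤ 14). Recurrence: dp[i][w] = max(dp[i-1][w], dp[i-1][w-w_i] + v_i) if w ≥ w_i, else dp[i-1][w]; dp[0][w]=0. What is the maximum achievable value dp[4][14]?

25

i\w   0   1   2   3   4   5   6   7   8   9  10  11  12  13  14
  0   0   0   0   0   0   0   0   0   0   0   0   0   0   0   0
  1   0   0   0   0   0   0   0   0   0   0   0   2   2   2   2
  2   0  12  12  12  12  12  12  12  12  12  12  12  14  14  14
  3   0  12  12  12  12  12  12  12  21  21  21  21  21  21  21
  4   0  12  12  16  16  16  16  16  21  21  25  25  25  25  25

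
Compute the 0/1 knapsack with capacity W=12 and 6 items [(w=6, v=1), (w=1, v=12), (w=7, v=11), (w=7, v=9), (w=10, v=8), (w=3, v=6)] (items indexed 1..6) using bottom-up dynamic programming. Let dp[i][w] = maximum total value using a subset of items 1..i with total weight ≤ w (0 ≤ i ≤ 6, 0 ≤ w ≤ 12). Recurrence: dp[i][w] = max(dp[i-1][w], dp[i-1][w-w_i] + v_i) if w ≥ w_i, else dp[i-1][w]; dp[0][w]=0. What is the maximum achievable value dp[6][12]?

i\w   0   1   2   3   4   5   6   7   8   9  10  11  12
  0   0   0   0   0   0   0   0   0   0   0   0   0   0
  1   0   0   0   0   0   0   1   1   1   1   1   1   1
  2   0  12  12  12  12  12  12  13  13  13  13  13  13
  3   0  12  12  12  12  12  12  13  23  23  23  23  23
  4   0  12  12  12  12  12  12  13  23  23  23  23  23
  5   0  12  12  12  12  12  12  13  23  23  23  23  23
  6   0  12  12  12  18  18  18  18  23  23  23  29  29

29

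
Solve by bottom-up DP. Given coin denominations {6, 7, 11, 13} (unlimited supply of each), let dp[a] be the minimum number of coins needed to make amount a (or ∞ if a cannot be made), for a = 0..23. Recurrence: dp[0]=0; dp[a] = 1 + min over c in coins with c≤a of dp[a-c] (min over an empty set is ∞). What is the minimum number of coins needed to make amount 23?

 a  0  1  2  3  4  5  6  7  8  9 10 11 12 13 14 15 16 17 18 19 20 21 22 23
dp  0  -  -  -  -  -  1  1  -  -  -  1  2  1  2  -  -  2  2  2  2  3  2  3
(- denotes ∞ / unreachable)

3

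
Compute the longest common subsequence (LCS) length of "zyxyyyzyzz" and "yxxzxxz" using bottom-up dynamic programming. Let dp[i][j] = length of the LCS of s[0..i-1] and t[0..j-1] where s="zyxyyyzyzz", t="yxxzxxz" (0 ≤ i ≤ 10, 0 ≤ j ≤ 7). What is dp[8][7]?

   ''  y  x  x  z  x  x  z
''  0  0  0  0  0  0  0  0
 z  0  0  0  0  1  1  1  1
 y  0  1  1  1  1  1  1  1
 x  0  1  2  2  2  2  2  2
 y  0  1  2  2  2  2  2  2
 y  0  1  2  2  2  2  2  2
 y  0  1  2  2  2  2  2  2
 z  0  1  2  2  3  3  3  3
 y  0  1  2  2  3  3  3  3
 z  0  1  2  2  3  3  3  4
 z  0  1  2  2  3  3  3  4

3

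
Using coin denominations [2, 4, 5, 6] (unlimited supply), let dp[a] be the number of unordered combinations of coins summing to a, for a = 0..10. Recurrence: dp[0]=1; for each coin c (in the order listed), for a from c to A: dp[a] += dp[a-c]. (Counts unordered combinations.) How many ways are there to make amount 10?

after  coin     0     1     2     3     4     5     6     7     8     9    10
          2     1     0     1     0     1     0     1     0     1     0     1
          4     1     0     1     0     2     0     2     0     3     0     3
          5     1     0     1     0     2     1     2     1     3     2     4
          6     1     0     1     0     2     1     3     1     4     2     6

6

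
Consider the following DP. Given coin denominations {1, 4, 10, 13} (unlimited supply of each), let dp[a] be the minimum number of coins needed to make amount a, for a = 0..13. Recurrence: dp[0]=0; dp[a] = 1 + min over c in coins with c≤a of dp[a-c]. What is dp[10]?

 a  0  1  2  3  4  5  6  7  8  9 10 11 12 13
dp  0  1  2  3  1  2  3  4  2  3  1  2  3  1

1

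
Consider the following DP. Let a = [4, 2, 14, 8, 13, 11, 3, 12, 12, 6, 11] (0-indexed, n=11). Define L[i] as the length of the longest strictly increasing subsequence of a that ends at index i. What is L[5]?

3

   i    0    1    2    3    4    5    6    7    8    9   10
a[i]    4    2   14    8   13   11    3   12   12    6   11
L[i]    1    1    2    2    3    3    2    4    4    3    4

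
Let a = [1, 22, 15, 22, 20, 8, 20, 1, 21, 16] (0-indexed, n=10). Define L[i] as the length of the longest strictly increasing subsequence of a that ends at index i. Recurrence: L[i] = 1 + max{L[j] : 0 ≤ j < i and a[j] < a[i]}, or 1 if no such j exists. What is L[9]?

3

   i    0    1    2    3    4    5    6    7    8    9
a[i]    1   22   15   22   20    8   20    1   21   16
L[i]    1    2    2    3    3    2    3    1    4    3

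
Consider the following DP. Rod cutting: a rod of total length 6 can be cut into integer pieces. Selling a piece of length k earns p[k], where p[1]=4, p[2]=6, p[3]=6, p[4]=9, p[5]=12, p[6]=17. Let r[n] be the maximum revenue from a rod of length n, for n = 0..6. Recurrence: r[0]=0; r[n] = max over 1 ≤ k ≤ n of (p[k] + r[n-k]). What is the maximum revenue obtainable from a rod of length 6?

24

   n    0    1    2    3    4    5    6
r[n]    0    4    8   12   16   20   24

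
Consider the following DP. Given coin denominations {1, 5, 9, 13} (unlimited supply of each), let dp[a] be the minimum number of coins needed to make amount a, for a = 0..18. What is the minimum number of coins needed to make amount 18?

2

 a  0  1  2  3  4  5  6  7  8  9 10 11 12 13 14 15 16 17 18
dp  0  1  2  3  4  1  2  3  4  1  2  3  4  1  2  3  4  5  2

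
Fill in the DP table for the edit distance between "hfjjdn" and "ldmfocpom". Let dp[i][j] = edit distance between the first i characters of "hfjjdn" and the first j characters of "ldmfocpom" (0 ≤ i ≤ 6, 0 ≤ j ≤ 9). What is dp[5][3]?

5

   ''  l  d  m  f  o  c  p  o  m
''  0  1  2  3  4  5  6  7  8  9
 h  1  1  2  3  4  5  6  7  8  9
 f  2  2  2  3  3  4  5  6  7  8
 j  3  3  3  3  4  4  5  6  7  8
 j  4  4  4  4  4  5  5  6  7  8
 d  5  5  4  5  5  5  6  6  7  8
 n  6  6  5  5  6  6  6  7  7  8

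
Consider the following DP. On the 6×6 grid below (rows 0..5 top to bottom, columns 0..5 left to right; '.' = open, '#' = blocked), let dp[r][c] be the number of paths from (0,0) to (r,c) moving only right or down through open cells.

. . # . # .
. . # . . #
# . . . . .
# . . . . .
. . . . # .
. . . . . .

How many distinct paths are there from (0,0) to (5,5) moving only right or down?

r\c   0   1   2   3   4   5
  0   1   1   0   0   0   0
  1   1   2   0   0   0   0
  2   0   2   2   2   2   2
  3   0   2   4   6   8  10
  4   0   2   6  12   0  10
  5   0   2   8  20  20  30

30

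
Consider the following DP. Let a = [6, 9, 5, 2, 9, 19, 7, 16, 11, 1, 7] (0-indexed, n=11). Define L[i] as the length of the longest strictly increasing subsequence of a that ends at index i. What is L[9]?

   i    0    1    2    3    4    5    6    7    8    9   10
a[i]    6    9    5    2    9   19    7   16   11    1    7
L[i]    1    2    1    1    2    3    2    3    3    1    2

1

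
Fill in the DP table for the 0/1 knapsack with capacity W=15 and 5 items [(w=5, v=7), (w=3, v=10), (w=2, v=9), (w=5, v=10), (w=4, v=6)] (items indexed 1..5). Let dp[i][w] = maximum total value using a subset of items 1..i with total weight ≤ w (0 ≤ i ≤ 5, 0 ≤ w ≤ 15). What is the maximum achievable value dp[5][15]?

i\w   0   1   2   3   4   5   6   7   8   9  10  11  12  13  14  15
  0   0   0   0   0   0   0   0   0   0   0   0   0   0   0   0   0
  1   0   0   0   0   0   7   7   7   7   7   7   7   7   7   7   7
  2   0   0   0  10  10  10  10  10  17  17  17  17  17  17  17  17
  3   0   0   9  10  10  19  19  19  19  19  26  26  26  26  26  26
  4   0   0   9  10  10  19  19  19  20  20  29  29  29  29  29  36
  5   0   0   9  10  10  19  19  19  20  25  29  29  29  29  35  36

36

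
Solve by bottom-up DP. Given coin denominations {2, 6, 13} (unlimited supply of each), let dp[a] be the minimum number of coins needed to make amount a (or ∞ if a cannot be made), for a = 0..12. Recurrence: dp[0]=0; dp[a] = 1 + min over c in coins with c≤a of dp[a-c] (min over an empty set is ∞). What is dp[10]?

3

 a  0  1  2  3  4  5  6  7  8  9 10 11 12
dp  0  -  1  -  2  -  1  -  2  -  3  -  2
(- denotes ∞ / unreachable)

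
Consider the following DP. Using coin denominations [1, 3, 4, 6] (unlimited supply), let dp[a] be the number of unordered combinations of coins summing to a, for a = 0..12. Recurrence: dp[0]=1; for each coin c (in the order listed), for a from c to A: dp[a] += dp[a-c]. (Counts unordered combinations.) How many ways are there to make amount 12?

after  coin     0     1     2     3     4     5     6     7     8     9    10    11    12
          1     1     1     1     1     1     1     1     1     1     1     1     1     1
          3     1     1     1     2     2     2     3     3     3     4     4     4     5
          4     1     1     1     2     3     3     4     5     6     7     8     9    11
          6     1     1     1     2     3     3     5     6     7     9    11    12    16

16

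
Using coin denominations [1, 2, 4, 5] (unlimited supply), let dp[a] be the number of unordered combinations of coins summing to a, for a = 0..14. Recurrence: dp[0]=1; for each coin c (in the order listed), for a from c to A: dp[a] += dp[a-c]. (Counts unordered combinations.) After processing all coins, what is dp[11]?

19

after  coin     0     1     2     3     4     5     6     7     8     9    10    11    12    13    14
          1     1     1     1     1     1     1     1     1     1     1     1     1     1     1     1
          2     1     1     2     2     3     3     4     4     5     5     6     6     7     7     8
          4     1     1     2     2     4     4     6     6     9     9    12    12    16    16    20
          5     1     1     2     2     4     5     7     8    11    13    17    19    24    27    33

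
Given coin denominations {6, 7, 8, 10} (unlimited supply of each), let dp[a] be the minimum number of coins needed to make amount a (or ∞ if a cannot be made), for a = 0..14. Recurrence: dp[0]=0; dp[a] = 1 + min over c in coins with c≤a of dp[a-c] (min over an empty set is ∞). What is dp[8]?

1

 a  0  1  2  3  4  5  6  7  8  9 10 11 12 13 14
dp  0  -  -  -  -  -  1  1  1  -  1  -  2  2  2
(- denotes ∞ / unreachable)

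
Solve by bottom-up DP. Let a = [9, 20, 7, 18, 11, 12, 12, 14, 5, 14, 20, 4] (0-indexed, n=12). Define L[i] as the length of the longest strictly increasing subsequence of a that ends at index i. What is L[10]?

   i    0    1    2    3    4    5    6    7    8    9   10   11
a[i]    9   20    7   18   11   12   12   14    5   14   20    4
L[i]    1    2    1    2    2    3    3    4    1    4    5    1

5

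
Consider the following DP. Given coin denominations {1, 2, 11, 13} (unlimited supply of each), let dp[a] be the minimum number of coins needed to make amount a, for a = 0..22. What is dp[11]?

 a  0  1  2  3  4  5  6  7  8  9 10 11 12 13 14 15 16 17 18 19 20 21 22
dp  0  1  1  2  2  3  3  4  4  5  5  1  2  1  2  2  3  3  4  4  5  5  2

1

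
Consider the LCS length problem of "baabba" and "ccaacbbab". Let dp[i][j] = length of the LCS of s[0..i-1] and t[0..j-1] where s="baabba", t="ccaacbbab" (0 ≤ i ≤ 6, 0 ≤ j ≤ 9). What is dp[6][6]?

3

   ''  c  c  a  a  c  b  b  a  b
''  0  0  0  0  0  0  0  0  0  0
 b  0  0  0  0  0  0  1  1  1  1
 a  0  0  0  1  1  1  1  1  2  2
 a  0  0  0  1  2  2  2  2  2  2
 b  0  0  0  1  2  2  3  3  3  3
 b  0  0  0  1  2  2  3  4  4  4
 a  0  0  0  1  2  2  3  4  5  5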